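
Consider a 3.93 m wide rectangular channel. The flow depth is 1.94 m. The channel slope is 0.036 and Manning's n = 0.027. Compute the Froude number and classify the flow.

Flow area A = b·y = 3.93 × 1.94 = 7.624 m². Wetted perimeter P = b + 2y = 3.93 + 2×1.94 = 7.81 m.
Hydraulic radius R = A/P = 7.624/7.81 = 0.9762 m.
V = (1/n) R^(2/3) √S = (1/0.027) × 0.9762^(2/3) × √0.036 = 6.915 m/s. Hydraulic depth D_h = A/T = 7.624/3.93 = 1.94 m.
Froude number Fr = V/√(g·D_h) = 6.915/√(9.81×1.94) = 1.59, which is greater than 1, so the flow is supercritical.

supercritical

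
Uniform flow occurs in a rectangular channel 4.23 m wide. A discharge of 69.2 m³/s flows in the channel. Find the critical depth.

For a rectangular channel, critical depth y_c = (q²/g)^(1/3) where q = Q/b = 69.2/4.23 = 16.36 m²/s.
So y_c = (16.36²/9.81)^(1/3) = 3.01 m.

y_c = 3.01 m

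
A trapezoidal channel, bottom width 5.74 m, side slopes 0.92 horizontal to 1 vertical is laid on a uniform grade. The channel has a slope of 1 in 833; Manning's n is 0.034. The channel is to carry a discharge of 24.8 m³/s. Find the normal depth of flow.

y_n = 2.33 m

Manning's equation rearranged: A R^(2/3) = nQ / (1·√S) = 0.034 × 24.8 / (√0.0012) = 24.34.
Try y = 2.96 m: A R^(2/3) = 37.31 — over.
Try y = 1.85 m: A R^(2/3) = 16.22 — short.
Try y = 2.33 m: A R^(2/3) = 24.3 — ≈ 24.34.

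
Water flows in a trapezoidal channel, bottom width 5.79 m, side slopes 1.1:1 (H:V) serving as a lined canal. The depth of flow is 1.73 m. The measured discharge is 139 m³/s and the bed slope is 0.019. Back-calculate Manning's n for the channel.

With bottom width b = 5.79 m and side slope z = 1.1: A = (b + zy)y = (5.79 + 1.1×1.73)×1.73 = 13.31 m²; P = b + 2y√(1+z²) = 5.79 + 2×1.73×1.487 = 10.93 m.
Hydraulic radius R = A/P = 13.31/10.93 = 1.217 m.
Rearranging Manning's equation: n = (1/Q) A R^(2/3) S^(1/2) = (1/139) × 13.31 × 1.217^(2/3) × √0.019 = 0.015.

n = 0.015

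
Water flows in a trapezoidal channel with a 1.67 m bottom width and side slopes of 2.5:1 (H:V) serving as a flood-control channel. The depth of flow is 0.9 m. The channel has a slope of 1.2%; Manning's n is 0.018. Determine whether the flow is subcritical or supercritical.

supercritical

With bottom width b = 1.67 m and side slope z = 2.5: A = (b + zy)y = (1.67 + 2.5×0.9)×0.9 = 3.528 m²; P = b + 2y√(1+z²) = 1.67 + 2×0.9×2.693 = 6.517 m.
Hydraulic radius R = A/P = 3.528/6.517 = 0.5414 m.
V = (1/n) R^(2/3) √S = (1/0.018) × 0.5414^(2/3) × √0.012 = 4.043 m/s. Hydraulic depth D_h = A/T = 3.528/6.17 = 0.5718 m.
Froude number Fr = V/√(g·D_h) = 4.043/√(9.81×0.5718) = 1.71, which is greater than 1, so the flow is supercritical.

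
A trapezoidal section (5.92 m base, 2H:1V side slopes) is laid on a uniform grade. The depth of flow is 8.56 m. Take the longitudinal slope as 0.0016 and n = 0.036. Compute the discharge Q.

Q = 594 m³/s

With bottom width b = 5.92 m and side slope z = 2: A = (b + zy)y = (5.92 + 2×8.56)×8.56 = 197.2 m²; P = b + 2y√(1+z²) = 5.92 + 2×8.56×2.236 = 44.2 m.
Hydraulic radius R = A/P = 197.2/44.2 = 4.462 m.
Manning's equation: Q = (1/n) A R^(2/3) S^(1/2) = (1/0.036) × 197.2 × 4.462^(2/3) × 0.0016^(1/2) = 594 m³/s.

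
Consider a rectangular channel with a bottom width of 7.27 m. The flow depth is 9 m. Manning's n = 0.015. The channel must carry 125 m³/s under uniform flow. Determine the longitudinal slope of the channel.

S = 0.000231

Flow area A = b·y = 7.27 × 9 = 65.43 m². Wetted perimeter P = b + 2y = 7.27 + 2×9 = 25.27 m.
Hydraulic radius R = A/P = 65.43/25.27 = 2.589 m.
From Manning's equation, S = [nQ / (1 A R^(2/3))]² = [0.015 × 125 / (1 × 65.43 × 2.589^(2/3))]² = 0.000231.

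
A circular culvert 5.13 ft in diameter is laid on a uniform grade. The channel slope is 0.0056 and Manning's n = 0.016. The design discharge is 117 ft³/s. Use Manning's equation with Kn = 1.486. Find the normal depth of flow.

Manning's equation rearranged: A R^(2/3) = nQ / (1.486·√S) = 0.016 × 117 / (1.486 × √0.0056) = 16.83.
Trying y = 2.64 ft: A R^(2/3) = 12.81 — low.
Trying y = 3.65 ft: A R^(2/3) = 20.86 — high.
Trying y = 3.13 ft: A R^(2/3) = 16.81 — ≈ 16.83.

y_n = 3.13 ft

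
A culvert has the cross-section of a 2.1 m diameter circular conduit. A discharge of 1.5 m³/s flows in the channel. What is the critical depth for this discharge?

y_c = 0.566 m

At critical depth, Q² T / (g A³) = 1, i.e. A³/T = Q²/g = 1.5²/9.81 = 0.2294.
At y = 0.678 m: A³/T = 0.4608 — too large.
At y = 0.451 m: A³/T = 0.09433 — too small.
At y = 0.566 m: A³/T = 0.2288 — matches.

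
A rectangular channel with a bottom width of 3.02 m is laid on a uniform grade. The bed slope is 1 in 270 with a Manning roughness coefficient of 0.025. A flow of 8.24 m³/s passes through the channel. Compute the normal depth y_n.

y_n = 1.39 m

Manning's equation rearranged: A R^(2/3) = nQ / (1·√S) = 0.025 × 8.24 / (√0.003704) = 3.385.
Trying y = 1.09 m: A R^(2/3) = 2.427 — short.
Trying y = 1.71 m: A R^(2/3) = 4.457 — over.
Trying y = 1.39 m: A R^(2/3) = 3.384 — ≈ 3.385.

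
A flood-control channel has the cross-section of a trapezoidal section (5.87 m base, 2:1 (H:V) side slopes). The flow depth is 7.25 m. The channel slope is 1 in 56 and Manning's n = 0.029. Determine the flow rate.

Q = 1670 m³/s

With bottom width b = 5.87 m and side slope z = 2: A = (b + zy)y = (5.87 + 2×7.25)×7.25 = 147.7 m²; P = b + 2y√(1+z²) = 5.87 + 2×7.25×2.236 = 38.29 m.
Hydraulic radius R = A/P = 147.7/38.29 = 3.857 m.
Manning's equation: Q = (1/n) A R^(2/3) S^(1/2) = (1/0.029) × 147.7 × 3.857^(2/3) × 0.01786^(1/2) = 1670 m³/s.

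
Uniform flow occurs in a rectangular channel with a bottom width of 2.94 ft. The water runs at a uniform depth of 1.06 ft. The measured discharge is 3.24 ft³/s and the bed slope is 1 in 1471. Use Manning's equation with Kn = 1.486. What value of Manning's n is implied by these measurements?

n = 0.027

Flow area A = b·y = 2.94 × 1.06 = 3.116 ft². Wetted perimeter P = b + 2y = 2.94 + 2×1.06 = 5.06 ft.
Hydraulic radius R = A/P = 3.116/5.06 = 0.6159 ft.
Rearranging Manning's equation: n = (1.486/Q) A R^(2/3) S^(1/2) = (1.486/3.24) × 3.116 × 0.6159^(2/3) × √0.0006798 = 0.027.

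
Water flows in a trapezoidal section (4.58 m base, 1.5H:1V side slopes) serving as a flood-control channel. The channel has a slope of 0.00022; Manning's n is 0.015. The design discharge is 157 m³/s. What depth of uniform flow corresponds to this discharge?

Manning's equation rearranged: A R^(2/3) = nQ / (1·√S) = 0.015 × 157 / (√0.00022) = 158.8.
Trying y = 6.43 m: A R^(2/3) = 202.5 — too large.
Trying y = 5.1 m: A R^(2/3) = 121.4 — too small.
Trying y = 5.76 m: A R^(2/3) = 158.5 — close enough.

y_n = 5.76 m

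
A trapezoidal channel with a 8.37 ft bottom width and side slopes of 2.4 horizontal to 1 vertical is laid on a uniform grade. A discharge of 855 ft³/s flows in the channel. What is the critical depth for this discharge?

y_c = 4.57 ft

At critical depth, Q² T / (g A³) = 1, i.e. A³/T = Q²/g = 855²/32.2 = 22700.
Trying y = 3.41 ft: A³/T = 7271 — too small.
Trying y = 5.59 ft: A³/T = 51310 — too large.
Trying y = 4.57 ft: A³/T = 22770 — matches.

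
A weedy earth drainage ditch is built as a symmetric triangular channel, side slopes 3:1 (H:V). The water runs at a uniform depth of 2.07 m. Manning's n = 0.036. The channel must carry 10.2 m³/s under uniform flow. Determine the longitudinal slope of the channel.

S = 0.000836

For a triangular section with side slope z = 3: A = zy² = 3×2.07² = 12.85 m²; P = 2y√(1+z²) = 2×2.07×3.162 = 13.09 m.
Hydraulic radius R = A/P = 12.85/13.09 = 0.9819 m.
From Manning's equation, S = [nQ / (1 A R^(2/3))]² = [0.036 × 10.2 / (1 × 12.85 × 0.9819^(2/3))]² = 0.000836.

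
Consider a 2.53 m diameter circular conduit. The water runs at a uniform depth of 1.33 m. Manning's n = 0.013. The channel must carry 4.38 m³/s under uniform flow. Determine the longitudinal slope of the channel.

S = 0.000799

For a circular section of diameter D = 2.53 m at depth y = 1.33 m, the central angle is θ = 2 arccos(1 − 2y/D) = 3.244 rad. Then A = (D²/8)(θ − sin θ) = 2.678 m² and P = Dθ/2 = 4.104 m.
Hydraulic radius R = A/P = 2.678/4.104 = 0.6525 m.
From Manning's equation, S = [nQ / (1 A R^(2/3))]² = [0.013 × 4.38 / (1 × 2.678 × 0.6525^(2/3))]² = 0.000799.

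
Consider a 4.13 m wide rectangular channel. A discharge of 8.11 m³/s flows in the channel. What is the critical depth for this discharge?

y_c = 0.733 m

For a rectangular channel, critical depth y_c = (q²/g)^(1/3) where q = Q/b = 8.11/4.13 = 1.964 m²/s.
So y_c = (1.964²/9.81)^(1/3) = 0.733 m.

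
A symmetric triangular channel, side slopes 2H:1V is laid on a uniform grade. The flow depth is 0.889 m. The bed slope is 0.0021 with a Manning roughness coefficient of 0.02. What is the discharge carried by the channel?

Q = 1.96 m³/s

For a triangular section with side slope z = 2: A = zy² = 2×0.889² = 1.581 m²; P = 2y√(1+z²) = 2×0.889×2.236 = 3.976 m.
Hydraulic radius R = A/P = 1.581/3.976 = 0.3976 m.
Manning's equation: Q = (1/n) A R^(2/3) S^(1/2) = (1/0.02) × 1.581 × 0.3976^(2/3) × 0.0021^(1/2) = 1.96 m³/s.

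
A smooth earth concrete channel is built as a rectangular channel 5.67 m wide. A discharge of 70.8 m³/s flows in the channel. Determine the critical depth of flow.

y_c = 2.51 m

For a rectangular channel, critical depth y_c = (q²/g)^(1/3) where q = Q/b = 70.8/5.67 = 12.49 m²/s.
So y_c = (12.49²/9.81)^(1/3) = 2.51 m.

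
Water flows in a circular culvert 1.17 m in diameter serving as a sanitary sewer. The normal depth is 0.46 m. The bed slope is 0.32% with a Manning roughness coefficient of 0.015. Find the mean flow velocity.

V = 1.49 m/s

For a circular section of diameter D = 1.17 m at depth y = 0.46 m, the central angle is θ = 2 arccos(1 − 2y/D) = 2.711 rad. Then A = (D²/8)(θ − sin θ) = 0.3924 m² and P = Dθ/2 = 1.586 m.
Hydraulic radius R = A/P = 0.3924/1.586 = 0.2475 m.
From Manning's equation, V = (1/n) R^(2/3) S^(1/2) = (1/0.015) × 0.2475^(2/3) × 0.0032^(1/2) = 1.49 m/s.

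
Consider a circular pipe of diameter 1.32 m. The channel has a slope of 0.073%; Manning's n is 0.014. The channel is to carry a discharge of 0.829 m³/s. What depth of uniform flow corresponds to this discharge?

Manning's equation rearranged: A R^(2/3) = nQ / (1·√S) = 0.014 × 0.829 / (√0.00073) = 0.4296.
Try y = 0.894 m: A R^(2/3) = 0.5235 — high.
Try y = 0.678 m: A R^(2/3) = 0.3419 — low.
Try y = 0.781 m: A R^(2/3) = 0.4297 — ≈ 0.4296.

y_n = 0.781 m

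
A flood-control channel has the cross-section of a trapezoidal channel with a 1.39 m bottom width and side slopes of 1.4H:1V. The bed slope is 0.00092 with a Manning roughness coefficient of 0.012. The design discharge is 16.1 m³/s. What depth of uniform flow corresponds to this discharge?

y_n = 1.76 m

Manning's equation rearranged: A R^(2/3) = nQ / (1·√S) = 0.012 × 16.1 / (√0.00092) = 6.37.
At y = 1.29 m: A R^(2/3) = 3.273 — too small.
At y = 2.19 m: A R^(2/3) = 10.36 — too large.
At y = 1.76 m: A R^(2/3) = 6.374 — close enough.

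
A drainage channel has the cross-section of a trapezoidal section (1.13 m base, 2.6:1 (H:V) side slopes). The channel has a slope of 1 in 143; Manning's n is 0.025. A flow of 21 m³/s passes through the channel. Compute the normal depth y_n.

y_n = 1.48 m

Manning's equation rearranged: A R^(2/3) = nQ / (1·√S) = 0.025 × 21 / (√0.006993) = 6.278.
Trying y = 1.3 m: A R^(2/3) = 4.623 — short.
Trying y = 1.65 m: A R^(2/3) = 8.127 — over.
Trying y = 1.48 m: A R^(2/3) = 6.274 — matches.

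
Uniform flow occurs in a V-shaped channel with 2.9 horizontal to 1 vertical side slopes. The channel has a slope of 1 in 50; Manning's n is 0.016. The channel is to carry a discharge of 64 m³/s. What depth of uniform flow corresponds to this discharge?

Manning's equation rearranged: A R^(2/3) = nQ / (1·√S) = 0.016 × 64 / (√0.02) = 7.241.
At y = 1.94 m: A R^(2/3) = 10.3 — too large.
At y = 1.24 m: A R^(2/3) = 3.123 — too small.
At y = 1.7 m: A R^(2/3) = 7.244 — close enough.

y_n = 1.7 m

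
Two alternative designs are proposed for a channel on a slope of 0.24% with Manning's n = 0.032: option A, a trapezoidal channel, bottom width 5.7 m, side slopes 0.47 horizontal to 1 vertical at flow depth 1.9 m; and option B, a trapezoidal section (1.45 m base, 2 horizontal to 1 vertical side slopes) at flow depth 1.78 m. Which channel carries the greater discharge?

Channel A: With bottom width b = 5.7 m and side slope z = 0.47: A = (b + zy)y = (5.7 + 0.47×1.9)×1.9 = 12.53 m²; P = b + 2y√(1+z²) = 5.7 + 2×1.9×1.105 = 9.899 m. Hydraulic radius R = A/P = 12.53/9.899 = 1.265 m. Q_A = (1/0.032)·12.53·1.265^(2/3)·√0.0024 = 22.44 m³/s.
Channel B: With bottom width b = 1.45 m and side slope z = 2: A = (b + zy)y = (1.45 + 2×1.78)×1.78 = 8.918 m²; P = b + 2y√(1+z²) = 1.45 + 2×1.78×2.236 = 9.41 m. Hydraulic radius R = A/P = 8.918/9.41 = 0.9477 m. Q_B = (1/0.032)·8.918·0.9477^(2/3)·√0.0024 = 13.17 m³/s.
Q_A = 22.44 m³/s vs Q_B = 13.17 m³/s, so channel A carries more.

channel A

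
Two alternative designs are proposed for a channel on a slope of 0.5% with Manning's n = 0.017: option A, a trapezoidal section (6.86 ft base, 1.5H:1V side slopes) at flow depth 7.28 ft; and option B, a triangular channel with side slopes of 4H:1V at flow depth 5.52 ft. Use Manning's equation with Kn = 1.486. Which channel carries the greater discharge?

channel A

Channel A: With bottom width b = 6.86 ft and side slope z = 1.5: A = (b + zy)y = (6.86 + 1.5×7.28)×7.28 = 129.4 ft²; P = b + 2y√(1+z²) = 6.86 + 2×7.28×1.803 = 33.11 ft. Hydraulic radius R = A/P = 129.4/33.11 = 3.91 ft. Q_A = (1.486/0.017)·129.4·3.91^(2/3)·√0.005 = 1985 ft³/s.
Channel B: For a triangular section with side slope z = 4: A = zy² = 4×5.52² = 121.9 ft²; P = 2y√(1+z²) = 2×5.52×4.123 = 45.52 ft. Hydraulic radius R = A/P = 121.9/45.52 = 2.678 ft. Q_B = (1.486/0.017)·121.9·2.678^(2/3)·√0.005 = 1453 ft³/s.
Q_A = 1985 ft³/s vs Q_B = 1453 ft³/s, so channel A carries more.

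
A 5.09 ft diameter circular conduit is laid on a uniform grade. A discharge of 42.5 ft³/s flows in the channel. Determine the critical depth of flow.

At critical depth, Q² T / (g A³) = 1, i.e. A³/T = Q²/g = 42.5²/32.2 = 56.09.
At y = 2.18 ft: A³/T = 114.4 — over.
At y = 1.56 ft: A³/T = 31.52 — short.
At y = 1.81 ft: A³/T = 55.98 — close enough.

y_c = 1.81 ft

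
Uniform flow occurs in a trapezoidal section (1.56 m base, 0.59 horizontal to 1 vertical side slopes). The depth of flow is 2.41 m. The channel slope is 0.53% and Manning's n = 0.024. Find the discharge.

With bottom width b = 1.56 m and side slope z = 0.59: A = (b + zy)y = (1.56 + 0.59×2.41)×2.41 = 7.186 m²; P = b + 2y√(1+z²) = 1.56 + 2×2.41×1.161 = 7.156 m.
Hydraulic radius R = A/P = 7.186/7.156 = 1.004 m.
Manning's equation: Q = (1/n) A R^(2/3) S^(1/2) = (1/0.024) × 7.186 × 1.004^(2/3) × 0.0053^(1/2) = 21.9 m³/s.

Q = 21.9 m³/s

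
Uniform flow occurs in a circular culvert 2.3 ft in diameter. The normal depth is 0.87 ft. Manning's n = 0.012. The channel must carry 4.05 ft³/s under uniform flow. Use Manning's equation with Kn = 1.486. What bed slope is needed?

S = 0.0014

For a circular section of diameter D = 2.3 ft at depth y = 0.87 ft, the central angle is θ = 2 arccos(1 − 2y/D) = 2.65 rad. Then A = (D²/8)(θ − sin θ) = 1.44 ft² and P = Dθ/2 = 3.047 ft.
Hydraulic radius R = A/P = 1.44/3.047 = 0.4725 ft.
From Manning's equation, S = [nQ / (1.486 A R^(2/3))]² = [0.012 × 4.05 / (1.486 × 1.44 × 0.4725^(2/3))]² = 0.0014.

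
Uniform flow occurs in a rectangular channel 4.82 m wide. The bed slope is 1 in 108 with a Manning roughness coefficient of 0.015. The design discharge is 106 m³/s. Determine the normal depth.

y_n = 2.86 m

Manning's equation rearranged: A R^(2/3) = nQ / (1·√S) = 0.015 × 106 / (√0.009259) = 16.52.
At y = 3.3 m: A R^(2/3) = 19.84 — over.
At y = 2.86 m: A R^(2/3) = 16.49 — matches.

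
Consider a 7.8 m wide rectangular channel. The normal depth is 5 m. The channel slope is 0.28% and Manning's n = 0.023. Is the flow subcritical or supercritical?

subcritical

Flow area A = b·y = 7.8 × 5 = 39 m². Wetted perimeter P = b + 2y = 7.8 + 2×5 = 17.8 m.
Hydraulic radius R = A/P = 39/17.8 = 2.191 m.
V = (1/n) R^(2/3) √S = (1/0.023) × 2.191^(2/3) × √0.0028 = 3.881 m/s. Hydraulic depth D_h = A/T = 39/7.8 = 5 m.
Froude number Fr = V/√(g·D_h) = 3.881/√(9.81×5) = 0.554, which is less than 1, so the flow is subcritical.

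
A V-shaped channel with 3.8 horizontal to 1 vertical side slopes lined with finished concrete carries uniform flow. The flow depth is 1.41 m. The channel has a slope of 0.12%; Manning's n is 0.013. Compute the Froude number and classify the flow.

subcritical

For a triangular section with side slope z = 3.8: A = zy² = 3.8×1.41² = 7.555 m²; P = 2y√(1+z²) = 2×1.41×3.929 = 11.08 m.
Hydraulic radius R = A/P = 7.555/11.08 = 0.6818 m.
V = (1/n) R^(2/3) √S = (1/0.013) × 0.6818^(2/3) × √0.0012 = 2.064 m/s. Hydraulic depth D_h = A/T = 7.555/10.72 = 0.705 m.
Froude number Fr = V/√(g·D_h) = 2.064/√(9.81×0.705) = 0.785, which is less than 1, so the flow is subcritical.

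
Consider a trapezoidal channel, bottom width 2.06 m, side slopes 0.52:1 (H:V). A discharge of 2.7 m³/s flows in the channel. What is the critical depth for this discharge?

y_c = 0.534 m

At critical depth, Q² T / (g A³) = 1, i.e. A³/T = Q²/g = 2.7²/9.81 = 0.7431.
Try y = 0.649 m: A³/T = 1.377 — too large.
Try y = 0.534 m: A³/T = 0.7438 — close enough.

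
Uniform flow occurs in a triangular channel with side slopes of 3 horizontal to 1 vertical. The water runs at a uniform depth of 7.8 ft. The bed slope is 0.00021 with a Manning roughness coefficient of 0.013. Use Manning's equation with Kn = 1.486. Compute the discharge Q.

For a triangular section with side slope z = 3: A = zy² = 3×7.8² = 182.5 ft²; P = 2y√(1+z²) = 2×7.8×3.162 = 49.33 ft.
Hydraulic radius R = A/P = 182.5/49.33 = 3.7 ft.
Manning's equation: Q = (1.486/n) A R^(2/3) S^(1/2) = (1.486/0.013) × 182.5 × 3.7^(2/3) × 0.00021^(1/2) = 723 ft³/s.

Q = 723 ft³/s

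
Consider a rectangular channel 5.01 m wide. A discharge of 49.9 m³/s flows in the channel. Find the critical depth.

For a rectangular channel, critical depth y_c = (q²/g)^(1/3) where q = Q/b = 49.9/5.01 = 9.96 m²/s.
So y_c = (9.96²/9.81)^(1/3) = 2.16 m.

y_c = 2.16 m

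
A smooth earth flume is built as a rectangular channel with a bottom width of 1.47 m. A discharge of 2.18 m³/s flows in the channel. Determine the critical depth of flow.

y_c = 0.607 m

For a rectangular channel, critical depth y_c = (q²/g)^(1/3) where q = Q/b = 2.18/1.47 = 1.483 m²/s.
So y_c = (1.483²/9.81)^(1/3) = 0.607 m.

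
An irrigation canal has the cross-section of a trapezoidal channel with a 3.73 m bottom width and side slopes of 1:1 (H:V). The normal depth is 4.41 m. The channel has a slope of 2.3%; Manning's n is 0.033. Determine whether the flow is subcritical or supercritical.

supercritical

With bottom width b = 3.73 m and side slope z = 1: A = (b + zy)y = (3.73 + 1×4.41)×4.41 = 35.9 m²; P = b + 2y√(1+z²) = 3.73 + 2×4.41×1.414 = 16.2 m.
Hydraulic radius R = A/P = 35.9/16.2 = 2.215 m.
V = (1/n) R^(2/3) √S = (1/0.033) × 2.215^(2/3) × √0.023 = 7.81 m/s. Hydraulic depth D_h = A/T = 35.9/12.55 = 2.86 m.
Froude number Fr = V/√(g·D_h) = 7.81/√(9.81×2.86) = 1.47, which is greater than 1, so the flow is supercritical.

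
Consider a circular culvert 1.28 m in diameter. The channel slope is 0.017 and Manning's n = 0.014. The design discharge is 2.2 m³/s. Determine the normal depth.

Manning's equation rearranged: A R^(2/3) = nQ / (1·√S) = 0.014 × 2.2 / (√0.017) = 0.2362.
Try y = 0.447 m: A R^(2/3) = 0.1576 — short.
Try y = 0.602 m: A R^(2/3) = 0.2709 — over.
Try y = 0.557 m: A R^(2/3) = 0.2363 — ≈ 0.2362.

y_n = 0.557 m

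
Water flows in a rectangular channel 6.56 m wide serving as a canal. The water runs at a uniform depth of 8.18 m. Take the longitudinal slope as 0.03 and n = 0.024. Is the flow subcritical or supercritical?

Flow area A = b·y = 6.56 × 8.18 = 53.66 m². Wetted perimeter P = b + 2y = 6.56 + 2×8.18 = 22.92 m.
Hydraulic radius R = A/P = 53.66/22.92 = 2.341 m.
V = (1/n) R^(2/3) √S = (1/0.024) × 2.341^(2/3) × √0.03 = 12.72 m/s. Hydraulic depth D_h = A/T = 53.66/6.56 = 8.18 m.
Froude number Fr = V/√(g·D_h) = 12.72/√(9.81×8.18) = 1.42, which is greater than 1, so the flow is supercritical.

supercritical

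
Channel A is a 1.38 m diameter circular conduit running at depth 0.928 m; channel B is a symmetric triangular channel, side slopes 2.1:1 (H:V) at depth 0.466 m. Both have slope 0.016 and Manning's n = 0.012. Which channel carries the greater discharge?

Channel A: For a circular section of diameter D = 1.38 m at depth y = 0.928 m, the central angle is θ = 2 arccos(1 − 2y/D) = 3.846 rad. Then A = (D²/8)(θ − sin θ) = 1.07 m² and P = Dθ/2 = 2.654 m. Hydraulic radius R = A/P = 1.07/2.654 = 0.4031 m. Q_A = (1/0.012)·1.07·0.4031^(2/3)·√0.016 = 6.153 m³/s.
Channel B: For a triangular section with side slope z = 2.1: A = zy² = 2.1×0.466² = 0.456 m²; P = 2y√(1+z²) = 2×0.466×2.326 = 2.168 m. Hydraulic radius R = A/P = 0.456/2.168 = 0.2104 m. Q_B = (1/0.012)·0.456·0.2104^(2/3)·√0.016 = 1.7 m³/s.
Q_A = 6.153 m³/s vs Q_B = 1.7 m³/s, so channel A carries more.

channel A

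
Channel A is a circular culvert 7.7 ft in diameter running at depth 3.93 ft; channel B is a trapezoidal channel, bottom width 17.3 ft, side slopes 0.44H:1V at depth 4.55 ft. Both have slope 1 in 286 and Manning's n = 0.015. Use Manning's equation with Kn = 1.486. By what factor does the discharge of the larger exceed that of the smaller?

5.14

Channel A: For a circular section of diameter D = 7.7 ft at depth y = 3.93 ft, the central angle is θ = 2 arccos(1 − 2y/D) = 3.183 rad. Then A = (D²/8)(θ − sin θ) = 23.9 ft² and P = Dθ/2 = 12.26 ft. Hydraulic radius R = A/P = 23.9/12.26 = 1.95 ft. Q_A = (1.486/0.015)·23.9·1.95^(2/3)·√0.003497 = 218.5 ft³/s.
Channel B: With bottom width b = 17.3 ft and side slope z = 0.44: A = (b + zy)y = (17.3 + 0.44×4.55)×4.55 = 87.82 ft²; P = b + 2y√(1+z²) = 17.3 + 2×4.55×1.093 = 27.24 ft. Hydraulic radius R = A/P = 87.82/27.24 = 3.224 ft. Q_B = (1.486/0.015)·87.82·3.224^(2/3)·√0.003497 = 1123 ft³/s.
The larger discharge is 1123 ft³/s and the smaller is 218.5 ft³/s; the ratio is 5.14.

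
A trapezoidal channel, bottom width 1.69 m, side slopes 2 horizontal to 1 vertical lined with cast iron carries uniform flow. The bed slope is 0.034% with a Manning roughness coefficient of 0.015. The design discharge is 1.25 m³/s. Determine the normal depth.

Manning's equation rearranged: A R^(2/3) = nQ / (1·√S) = 0.015 × 1.25 / (√0.00034) = 1.017.
Trying y = 0.721 m: A R^(2/3) = 1.345 — over.
Trying y = 0.469 m: A R^(2/3) = 0.5831 — short.
Trying y = 0.626 m: A R^(2/3) = 1.017 — close enough.

y_n = 0.626 m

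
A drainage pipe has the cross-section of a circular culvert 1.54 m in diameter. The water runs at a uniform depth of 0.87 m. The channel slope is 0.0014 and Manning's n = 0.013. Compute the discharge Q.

Q = 1.73 m³/s

For a circular section of diameter D = 1.54 m at depth y = 0.87 m, the central angle is θ = 2 arccos(1 − 2y/D) = 3.402 rad. Then A = (D²/8)(θ − sin θ) = 1.085 m² and P = Dθ/2 = 2.62 m.
Hydraulic radius R = A/P = 1.085/2.62 = 0.4141 m.
Manning's equation: Q = (1/n) A R^(2/3) S^(1/2) = (1/0.013) × 1.085 × 0.4141^(2/3) × 0.0014^(1/2) = 1.73 m³/s.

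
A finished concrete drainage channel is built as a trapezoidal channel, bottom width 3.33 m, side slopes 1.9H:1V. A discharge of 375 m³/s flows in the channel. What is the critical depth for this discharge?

At critical depth, Q² T / (g A³) = 1, i.e. A³/T = Q²/g = 375²/9.81 = 14330.
At y = 5.78 m: A³/T = 22380 — too large.
At y = 4.41 m: A³/T = 6854 — too small.
At y = 5.22 m: A³/T = 14280 — close enough.

y_c = 5.22 m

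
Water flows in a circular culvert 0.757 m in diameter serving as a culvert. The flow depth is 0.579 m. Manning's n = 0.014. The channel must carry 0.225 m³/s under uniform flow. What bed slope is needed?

For a circular section of diameter D = 0.757 m at depth y = 0.579 m, the central angle is θ = 2 arccos(1 − 2y/D) = 4.258 rad. Then A = (D²/8)(θ − sin θ) = 0.3694 m² and P = Dθ/2 = 1.612 m.
Hydraulic radius R = A/P = 0.3694/1.612 = 0.2292 m.
From Manning's equation, S = [nQ / (1 A R^(2/3))]² = [0.014 × 0.225 / (1 × 0.3694 × 0.2292^(2/3))]² = 0.000518.

S = 0.000518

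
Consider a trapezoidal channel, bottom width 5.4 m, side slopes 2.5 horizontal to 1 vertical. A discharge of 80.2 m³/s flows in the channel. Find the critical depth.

y_c = 2.06 m

At critical depth, Q² T / (g A³) = 1, i.e. A³/T = Q²/g = 80.2²/9.81 = 655.7.
At y = 1.51 m: A³/T = 205.3 — too small.
At y = 2.52 m: A³/T = 1424 — too large.
At y = 2.06 m: A³/T = 653.8 — ≈ 655.7.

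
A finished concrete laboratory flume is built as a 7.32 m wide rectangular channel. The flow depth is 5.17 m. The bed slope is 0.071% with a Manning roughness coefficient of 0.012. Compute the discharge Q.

Flow area A = b·y = 7.32 × 5.17 = 37.84 m². Wetted perimeter P = b + 2y = 7.32 + 2×5.17 = 17.66 m.
Hydraulic radius R = A/P = 37.84/17.66 = 2.143 m.
Manning's equation: Q = (1/n) A R^(2/3) S^(1/2) = (1/0.012) × 37.84 × 2.143^(2/3) × 0.00071^(1/2) = 140 m³/s.

Q = 140 m³/s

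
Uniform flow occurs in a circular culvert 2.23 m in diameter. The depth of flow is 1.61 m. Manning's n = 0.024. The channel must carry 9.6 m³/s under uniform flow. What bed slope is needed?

For a circular section of diameter D = 2.23 m at depth y = 1.61 m, the central angle is θ = 2 arccos(1 − 2y/D) = 4.062 rad. Then A = (D²/8)(θ − sin θ) = 3.019 m² and P = Dθ/2 = 4.529 m.
Hydraulic radius R = A/P = 3.019/4.529 = 0.6667 m.
From Manning's equation, S = [nQ / (1 A R^(2/3))]² = [0.024 × 9.6 / (1 × 3.019 × 0.6667^(2/3))]² = 0.01.

S = 0.01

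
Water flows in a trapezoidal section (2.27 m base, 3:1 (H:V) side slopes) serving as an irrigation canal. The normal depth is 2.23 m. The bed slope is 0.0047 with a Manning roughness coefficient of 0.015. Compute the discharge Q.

With bottom width b = 2.27 m and side slope z = 3: A = (b + zy)y = (2.27 + 3×2.23)×2.23 = 19.98 m²; P = b + 2y√(1+z²) = 2.27 + 2×2.23×3.162 = 16.37 m.
Hydraulic radius R = A/P = 19.98/16.37 = 1.22 m.
Manning's equation: Q = (1/n) A R^(2/3) S^(1/2) = (1/0.015) × 19.98 × 1.22^(2/3) × 0.0047^(1/2) = 104 m³/s.

Q = 104 m³/s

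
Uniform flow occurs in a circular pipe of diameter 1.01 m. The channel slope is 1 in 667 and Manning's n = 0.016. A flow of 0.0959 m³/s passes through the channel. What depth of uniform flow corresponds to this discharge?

y_n = 0.24 m

Manning's equation rearranged: A R^(2/3) = nQ / (1·√S) = 0.016 × 0.0959 / (√0.001499) = 0.03963.
At y = 0.279 m: A R^(2/3) = 0.05337 — over.
At y = 0.198 m: A R^(2/3) = 0.02692 — short.
At y = 0.24 m: A R^(2/3) = 0.03963 — close enough.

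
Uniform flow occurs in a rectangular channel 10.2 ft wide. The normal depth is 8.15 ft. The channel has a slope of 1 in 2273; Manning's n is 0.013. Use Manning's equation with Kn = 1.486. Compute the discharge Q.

Q = 427 ft³/s

Flow area A = b·y = 10.2 × 8.15 = 83.13 ft². Wetted perimeter P = b + 2y = 10.2 + 2×8.15 = 26.5 ft.
Hydraulic radius R = A/P = 83.13/26.5 = 3.137 ft.
Manning's equation: Q = (1.486/n) A R^(2/3) S^(1/2) = (1.486/0.013) × 83.13 × 3.137^(2/3) × 0.0004399^(1/2) = 427 ft³/s.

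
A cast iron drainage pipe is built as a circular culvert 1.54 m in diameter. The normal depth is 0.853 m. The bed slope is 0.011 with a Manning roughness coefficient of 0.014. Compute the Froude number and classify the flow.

supercritical

For a circular section of diameter D = 1.54 m at depth y = 0.853 m, the central angle is θ = 2 arccos(1 − 2y/D) = 3.358 rad. Then A = (D²/8)(θ − sin θ) = 1.059 m² and P = Dθ/2 = 2.585 m.
Hydraulic radius R = A/P = 1.059/2.585 = 0.4096 m.
V = (1/n) R^(2/3) √S = (1/0.014) × 0.4096^(2/3) × √0.011 = 4.132 m/s. Hydraulic depth D_h = A/T = 1.059/1.531 = 0.6916 m.
Froude number Fr = V/√(g·D_h) = 4.132/√(9.81×0.6916) = 1.59, which is greater than 1, so the flow is supercritical.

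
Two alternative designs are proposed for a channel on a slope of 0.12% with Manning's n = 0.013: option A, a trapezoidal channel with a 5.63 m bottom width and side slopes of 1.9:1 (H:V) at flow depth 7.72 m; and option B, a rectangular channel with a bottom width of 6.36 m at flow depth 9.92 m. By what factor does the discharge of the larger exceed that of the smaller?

Channel A: With bottom width b = 5.63 m and side slope z = 1.9: A = (b + zy)y = (5.63 + 1.9×7.72)×7.72 = 156.7 m²; P = b + 2y√(1+z²) = 5.63 + 2×7.72×2.147 = 38.78 m. Hydraulic radius R = A/P = 156.7/38.78 = 4.041 m. Q_A = (1/0.013)·156.7·4.041^(2/3)·√0.0012 = 1059 m³/s.
Channel B: Flow area A = b·y = 6.36 × 9.92 = 63.09 m². Wetted perimeter P = b + 2y = 6.36 + 2×9.92 = 26.2 m. Hydraulic radius R = A/P = 63.09/26.2 = 2.408 m. Q_B = (1/0.013)·63.09·2.408^(2/3)·√0.0012 = 302 m³/s.
The larger discharge is 1059 m³/s and the smaller is 302 m³/s; the ratio is 3.51.

3.51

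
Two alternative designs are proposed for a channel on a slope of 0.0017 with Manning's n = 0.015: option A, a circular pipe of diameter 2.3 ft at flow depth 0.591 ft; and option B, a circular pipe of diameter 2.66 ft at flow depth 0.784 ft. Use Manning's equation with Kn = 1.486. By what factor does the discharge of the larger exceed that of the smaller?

1.93

Channel A: For a circular section of diameter D = 2.3 ft at depth y = 0.591 ft, the central angle is θ = 2 arccos(1 − 2y/D) = 2.126 rad. Then A = (D²/8)(θ − sin θ) = 0.8443 ft² and P = Dθ/2 = 2.445 ft. Hydraulic radius R = A/P = 0.8443/2.445 = 0.3453 ft. Q_A = (1.486/0.015)·0.8443·0.3453^(2/3)·√0.0017 = 1.697 ft³/s.
Channel B: For a circular section of diameter D = 2.66 ft at depth y = 0.784 ft, the central angle is θ = 2 arccos(1 − 2y/D) = 2.296 rad. Then A = (D²/8)(θ − sin θ) = 1.368 ft² and P = Dθ/2 = 3.053 ft. Hydraulic radius R = A/P = 1.368/3.053 = 0.4481 ft. Q_B = (1.486/0.015)·1.368·0.4481^(2/3)·√0.0017 = 3.272 ft³/s.
The larger discharge is 3.272 ft³/s and the smaller is 1.697 ft³/s; the ratio is 1.93.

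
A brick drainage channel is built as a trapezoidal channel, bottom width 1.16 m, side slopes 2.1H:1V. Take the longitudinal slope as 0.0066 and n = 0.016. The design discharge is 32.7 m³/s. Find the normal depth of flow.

Manning's equation rearranged: A R^(2/3) = nQ / (1·√S) = 0.016 × 32.7 / (√0.0066) = 6.44.
Trying y = 1.36 m: A R^(2/3) = 4.426 — short.
Trying y = 1.82 m: A R^(2/3) = 8.713 — over.
Trying y = 1.6 m: A R^(2/3) = 6.442 — matches.

y_n = 1.6 m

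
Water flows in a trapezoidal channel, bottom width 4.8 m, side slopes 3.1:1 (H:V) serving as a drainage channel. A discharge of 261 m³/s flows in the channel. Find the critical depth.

y_c = 3.59 m

At critical depth, Q² T / (g A³) = 1, i.e. A³/T = Q²/g = 261²/9.81 = 6944.
Trying y = 4.24 m: A³/T = 14170 — high.
Trying y = 2.6 m: A³/T = 1787 — low.
Trying y = 3.59 m: A³/T = 6911 — matches.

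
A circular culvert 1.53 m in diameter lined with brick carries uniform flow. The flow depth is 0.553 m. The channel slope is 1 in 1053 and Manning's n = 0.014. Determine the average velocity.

For a circular section of diameter D = 1.53 m at depth y = 0.553 m, the central angle is θ = 2 arccos(1 − 2y/D) = 2.58 rad. Then A = (D²/8)(θ − sin θ) = 0.5991 m² and P = Dθ/2 = 1.974 m.
Hydraulic radius R = A/P = 0.5991/1.974 = 0.3035 m.
From Manning's equation, V = (1/n) R^(2/3) S^(1/2) = (1/0.014) × 0.3035^(2/3) × 0.0009497^(1/2) = 0.994 m/s.

V = 0.994 m/s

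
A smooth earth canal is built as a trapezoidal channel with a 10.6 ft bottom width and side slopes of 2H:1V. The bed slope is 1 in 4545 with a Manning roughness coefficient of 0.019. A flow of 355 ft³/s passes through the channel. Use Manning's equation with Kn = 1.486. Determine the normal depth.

Manning's equation rearranged: A R^(2/3) = nQ / (1.486·√S) = 0.019 × 355 / (1.486 × √0.00022) = 306.
Try y = 4.08 ft: A R^(2/3) = 146.7 — low.
Try y = 6.64 ft: A R^(2/3) = 395.2 — high.
Try y = 5.87 ft: A R^(2/3) = 305.7 — ≈ 306.

y_n = 5.87 ft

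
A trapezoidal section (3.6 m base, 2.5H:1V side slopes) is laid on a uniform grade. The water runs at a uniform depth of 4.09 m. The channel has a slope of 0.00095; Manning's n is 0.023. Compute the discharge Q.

With bottom width b = 3.6 m and side slope z = 2.5: A = (b + zy)y = (3.6 + 2.5×4.09)×4.09 = 56.54 m²; P = b + 2y√(1+z²) = 3.6 + 2×4.09×2.693 = 25.63 m.
Hydraulic radius R = A/P = 56.54/25.63 = 2.207 m.
Manning's equation: Q = (1/n) A R^(2/3) S^(1/2) = (1/0.023) × 56.54 × 2.207^(2/3) × 0.00095^(1/2) = 128 m³/s.

Q = 128 m³/s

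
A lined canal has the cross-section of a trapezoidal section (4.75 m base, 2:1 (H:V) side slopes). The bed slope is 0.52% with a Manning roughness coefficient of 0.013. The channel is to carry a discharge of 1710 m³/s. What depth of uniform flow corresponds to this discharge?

y_n = 6.98 m

Manning's equation rearranged: A R^(2/3) = nQ / (1·√S) = 0.013 × 1710 / (√0.0052) = 308.3.
Trying y = 4.8 m: A R^(2/3) = 131.2 — low.
Trying y = 8.32 m: A R^(2/3) = 466.3 — high.
Trying y = 6.98 m: A R^(2/3) = 308.5 — ≈ 308.3.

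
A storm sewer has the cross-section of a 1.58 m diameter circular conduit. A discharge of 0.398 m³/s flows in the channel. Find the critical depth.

y_c = 0.311 m

At critical depth, Q² T / (g A³) = 1, i.e. A³/T = Q²/g = 0.398²/9.81 = 0.01615.
At y = 0.397 m: A³/T = 0.04198 — over.
At y = 0.221 m: A³/T = 0.004221 — short.
At y = 0.311 m: A³/T = 0.01617 — ≈ 0.01615.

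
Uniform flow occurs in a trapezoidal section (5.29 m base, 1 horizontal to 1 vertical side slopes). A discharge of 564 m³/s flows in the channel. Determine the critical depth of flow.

At critical depth, Q² T / (g A³) = 1, i.e. A³/T = Q²/g = 564²/9.81 = 32430.
Trying y = 8.19 m: A³/T = 62100 — over.
Trying y = 4.99 m: A³/T = 8840 — short.
Trying y = 6.97 m: A³/T = 32450 — matches.

y_c = 6.97 m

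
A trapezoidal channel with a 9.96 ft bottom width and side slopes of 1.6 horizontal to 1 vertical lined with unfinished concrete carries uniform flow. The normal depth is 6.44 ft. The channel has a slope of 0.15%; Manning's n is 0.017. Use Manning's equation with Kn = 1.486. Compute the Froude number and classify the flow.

With bottom width b = 9.96 ft and side slope z = 1.6: A = (b + zy)y = (9.96 + 1.6×6.44)×6.44 = 130.5 ft²; P = b + 2y√(1+z²) = 9.96 + 2×6.44×1.887 = 34.26 ft.
Hydraulic radius R = A/P = 130.5/34.26 = 3.809 ft.
V = (1.486/n) R^(2/3) √S = (1.486/0.017) × 3.809^(2/3) × √0.0015 = 8.257 ft/s. Hydraulic depth D_h = A/T = 130.5/30.57 = 4.269 ft.
Froude number Fr = V/√(g·D_h) = 8.257/√(32.2×4.269) = 0.704, which is less than 1, so the flow is subcritical.

subcritical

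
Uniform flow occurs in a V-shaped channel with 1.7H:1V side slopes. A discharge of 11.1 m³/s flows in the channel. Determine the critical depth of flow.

At critical depth, Q² T / (g A³) = 1, i.e. A³/T = Q²/g = 11.1²/9.81 = 12.56.
Trying y = 1.74 m: A³/T = 23.05 — high.
Trying y = 1.05 m: A³/T = 1.844 — low.
Trying y = 1.54 m: A³/T = 12.52 — matches.

y_c = 1.54 m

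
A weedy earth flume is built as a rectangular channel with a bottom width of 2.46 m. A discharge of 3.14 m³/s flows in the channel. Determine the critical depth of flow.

y_c = 0.55 m

For a rectangular channel, critical depth y_c = (q²/g)^(1/3) where q = Q/b = 3.14/2.46 = 1.276 m²/s.
So y_c = (1.276²/9.81)^(1/3) = 0.55 m.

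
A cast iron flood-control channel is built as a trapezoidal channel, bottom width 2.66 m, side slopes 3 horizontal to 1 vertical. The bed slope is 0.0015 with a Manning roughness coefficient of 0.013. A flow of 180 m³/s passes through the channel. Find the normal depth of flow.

y_n = 3.3 m

Manning's equation rearranged: A R^(2/3) = nQ / (1·√S) = 0.013 × 180 / (√0.0015) = 60.42.
Try y = 2.76 m: A R^(2/3) = 39.58 — short.
Try y = 3.85 m: A R^(2/3) = 87.58 — over.
Try y = 3.3 m: A R^(2/3) = 60.45 — close enough.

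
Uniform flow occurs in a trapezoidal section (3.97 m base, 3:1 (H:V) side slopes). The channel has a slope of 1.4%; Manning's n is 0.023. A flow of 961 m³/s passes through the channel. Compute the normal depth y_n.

Manning's equation rearranged: A R^(2/3) = nQ / (1·√S) = 0.023 × 961 / (√0.014) = 186.8.
At y = 5.86 m: A R^(2/3) = 267.2 — over.
At y = 3.87 m: A R^(2/3) = 99.49 — short.
At y = 5.05 m: A R^(2/3) = 186.7 — matches.

y_n = 5.05 m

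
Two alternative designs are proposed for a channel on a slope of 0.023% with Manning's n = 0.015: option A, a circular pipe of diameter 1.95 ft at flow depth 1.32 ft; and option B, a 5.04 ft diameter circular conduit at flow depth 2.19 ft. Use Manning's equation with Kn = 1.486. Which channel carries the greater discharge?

channel B

Channel A: For a circular section of diameter D = 1.95 ft at depth y = 1.32 ft, the central angle is θ = 2 arccos(1 − 2y/D) = 3.865 rad. Then A = (D²/8)(θ − sin θ) = 2.152 ft² and P = Dθ/2 = 3.768 ft. Hydraulic radius R = A/P = 2.152/3.768 = 0.571 ft. Q_A = (1.486/0.015)·2.152·0.571^(2/3)·√0.00023 = 2.225 ft³/s.
Channel B: For a circular section of diameter D = 5.04 ft at depth y = 2.19 ft, the central angle is θ = 2 arccos(1 − 2y/D) = 2.879 rad. Then A = (D²/8)(θ − sin θ) = 8.317 ft² and P = Dθ/2 = 7.255 ft. Hydraulic radius R = A/P = 8.317/7.255 = 1.146 ft. Q_B = (1.486/0.015)·8.317·1.146^(2/3)·√0.00023 = 13.69 ft³/s.
Q_A = 2.225 ft³/s vs Q_B = 13.69 ft³/s, so channel B carries more.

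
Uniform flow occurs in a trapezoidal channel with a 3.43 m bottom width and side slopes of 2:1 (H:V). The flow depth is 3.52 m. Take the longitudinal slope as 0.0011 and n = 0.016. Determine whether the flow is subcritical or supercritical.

With bottom width b = 3.43 m and side slope z = 2: A = (b + zy)y = (3.43 + 2×3.52)×3.52 = 36.85 m²; P = b + 2y√(1+z²) = 3.43 + 2×3.52×2.236 = 19.17 m.
Hydraulic radius R = A/P = 36.85/19.17 = 1.922 m.
V = (1/n) R^(2/3) √S = (1/0.016) × 1.922^(2/3) × √0.0011 = 3.205 m/s. Hydraulic depth D_h = A/T = 36.85/17.51 = 2.105 m.
Froude number Fr = V/√(g·D_h) = 3.205/√(9.81×2.105) = 0.705, which is less than 1, so the flow is subcritical.

subcritical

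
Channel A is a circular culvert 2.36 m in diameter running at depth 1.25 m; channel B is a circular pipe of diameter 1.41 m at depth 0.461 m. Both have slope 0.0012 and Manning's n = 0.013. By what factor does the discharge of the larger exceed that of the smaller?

9.41

Channel A: For a circular section of diameter D = 2.36 m at depth y = 1.25 m, the central angle is θ = 2 arccos(1 − 2y/D) = 3.26 rad. Then A = (D²/8)(θ − sin θ) = 2.352 m² and P = Dθ/2 = 3.847 m. Hydraulic radius R = A/P = 2.352/3.847 = 0.6114 m. Q_A = (1/0.013)·2.352·0.6114^(2/3)·√0.0012 = 4.515 m³/s.
Channel B: For a circular section of diameter D = 1.41 m at depth y = 0.461 m, the central angle is θ = 2 arccos(1 − 2y/D) = 2.435 rad. Then A = (D²/8)(θ − sin θ) = 0.4437 m² and P = Dθ/2 = 1.717 m. Hydraulic radius R = A/P = 0.4437/1.717 = 0.2585 m. Q_B = (1/0.013)·0.4437·0.2585^(2/3)·√0.0012 = 0.4797 m³/s.
The larger discharge is 4.515 m³/s and the smaller is 0.4797 m³/s; the ratio is 9.41.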